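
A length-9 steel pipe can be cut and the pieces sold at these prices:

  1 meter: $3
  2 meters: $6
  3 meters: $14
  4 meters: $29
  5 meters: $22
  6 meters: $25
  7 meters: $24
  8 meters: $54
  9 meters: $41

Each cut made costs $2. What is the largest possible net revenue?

57

Build r[k] bottom-up: r[k] = max over allowed piece i of (p[i] + r[k−i]) − 2 per cut.
r[1] = 3
r[2] = max(3+3-2, 6+0) = 6
r[3] = max(3+6-2, 6+3-2, 14+0) = 14
r[4] = max(3+14-2, 6+6-2, 14+3-2, 29+0) = 29
r[5] = max(3+29-2, 6+14-2, 14+6-2, 29+3-2, 22+0) = 30
r[6] = max(3+30-2, 6+29-2, 14+14-2, 29+6-2, 22+3-2, 25+0) = 33
r[7] = max(3+33-2, 6+30-2, 14+29-2, …, 25+3-2, 24+0) = 41
r[8] = max(3+41-2, 6+33-2, 14+30-2, …, 24+3-2, 54+0) = 56
r[9] = max(3+56-2, 6+41-2, 14+33-2, …, 54+3-2, 41+0) = 57
One optimal plan: pieces 4 + 4 + 1 (2 cuts) → $61 − $4 = $57.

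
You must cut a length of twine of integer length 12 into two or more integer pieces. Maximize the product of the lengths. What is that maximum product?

Let prod[k] be the best product for length k (with at least one cut). For each first piece i, the rest contributes max(k−i, prod[k−i]).
prod[2] = 1·max(1,0) = 1·1 = 1
prod[3] = 1·max(2,1) = 1·2 = 2
prod[4] = 2·max(2,1) = 2·2 = 4
prod[5] = 2·max(3,2) = 2·3 = 6
prod[6] = 3·max(3,2) = 3·3 = 9
prod[7] = 2·max(5,6) = 2·6 = 12
prod[8] = 2·max(6,9) = 2·9 = 18
prod[9] = 3·max(6,9) = 3·9 = 27
prod[10] = 2·max(8,18) = 2·18 = 36
prod[11] = 2·max(9,27) = 2·27 = 54
prod[12] = 3·max(9,27) = 3·27 = 81
One optimal split: 3 + 3 + 3 + 3; product 3·3·3·3 = 81.

81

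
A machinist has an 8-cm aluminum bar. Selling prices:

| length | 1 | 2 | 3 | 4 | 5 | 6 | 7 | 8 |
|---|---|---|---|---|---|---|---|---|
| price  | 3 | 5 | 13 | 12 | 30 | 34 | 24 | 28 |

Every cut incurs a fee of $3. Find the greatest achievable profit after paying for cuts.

Let r[k] be the best obtainable value from length k. For each k, try every first piece i and keep the best of price[i] + r[k−i] minus the 3 cut fee when i<k.
r[1] = 3
r[2] = max(3+3-3, 5+0) = 5
r[3] = max(3+5-3, 5+3-3, 13+0) = 13
r[4] = max(3+13-3, 5+5-3, 13+3-3, 12+0) = 13
r[5] = max(3+13-3, 5+13-3, 13+5-3, 12+3-3, 30+0) = 30
r[6] = max(3+30-3, 5+13-3, 13+13-3, 12+5-3, 30+3-3, 34+0) = 34
r[7] = max(3+34-3, 5+30-3, 13+13-3, …, 34+3-3, 24+0) = 34
r[8] = max(3+34-3, 5+34-3, 13+30-3, …, 24+3-3, 28+0) = 40
One optimal plan: pieces 5 + 3 (1 cut) → $43 − $3 = $40.

40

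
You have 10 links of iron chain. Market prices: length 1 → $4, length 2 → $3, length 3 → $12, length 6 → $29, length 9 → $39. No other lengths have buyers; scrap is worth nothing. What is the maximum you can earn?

45

Let r[k] be the best obtainable value from length k. For each k, try every first piece i and keep the best of price[i] + r[k−i].
r[1] = 4
r[2] = max(4+4, 3+0) = 8
r[3] = max(4+8, 3+4, 12+0) = 12
r[4] = max(4+12, 3+8, 12+4) = 16
r[5] = max(4+16, 3+12, 12+8) = 20
r[6] = max(4+20, 3+16, 12+12, 29+0) = 29
r[7] = max(4+29, 3+20, 12+16, 29+4) = 33
r[8] = max(4+33, 3+29, 12+20, 29+8) = 37
r[9] = max(4+37, 3+33, 12+29, 29+12, 39+0) = 41
r[10] = max(4+41, 3+37, 12+33, 29+16, 39+4) = 45
One optimal cutting: 6 + 1 + 1 + 1 + 1 → $45.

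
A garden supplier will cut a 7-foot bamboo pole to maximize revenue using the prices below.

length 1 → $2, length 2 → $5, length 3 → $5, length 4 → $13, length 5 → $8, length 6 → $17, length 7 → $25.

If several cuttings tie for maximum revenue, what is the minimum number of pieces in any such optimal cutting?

1

Let r[k] be the best obtainable value from length k. For each k, try every first piece i and keep the best of price[i] + r[k−i].
r[1] = 2
r[2] = 5
r[3] = 7  (first piece 1, then r[2]=5)
r[4] = 13
r[5] = 15  (first piece 1, then r[4]=13)
r[6] = 18  (first piece 2, then r[4]=13)
r[7] = 25
Maximum revenue is $25.
Now minimize piece count subject to staying optimal: for each k, pieces[k] = 1 + min over i with p[i]+r[k−i]=r[k] of pieces[k−i].
pieces[4] = 1
pieces[5] = 2
pieces[6] = 2
pieces[7] = 1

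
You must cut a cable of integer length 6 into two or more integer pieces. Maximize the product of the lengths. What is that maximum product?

9

Define g[k] = max over 1≤i<k of i · max(k−i, g[k−i]); the inner max lets the remainder stay uncut if that's better.
g[2] = 1*max(1,0) = 1*1 = 1
g[3] = 1*max(2,1) = 1*2 = 2
g[4] = 2*max(2,1) = 2*2 = 4
g[5] = 2*max(3,2) = 2*3 = 6
g[6] = 3*max(3,2) = 3*3 = 9
One optimal split: 3 + 3; product 3*3 = 9.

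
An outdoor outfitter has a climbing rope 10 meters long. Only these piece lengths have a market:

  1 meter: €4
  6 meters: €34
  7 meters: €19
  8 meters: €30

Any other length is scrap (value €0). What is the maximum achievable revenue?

50

Let f[k] be the best obtainable value from length k. For each k, try every first piece i and keep the best of price[i] + f[k−i].
f[1] = 4
f[2] = 8  (first piece 1, then f[1]=4)
f[3] = 12  (first piece 1, then f[2]=8)
f[4] = 16  (first piece 1, then f[3]=12)
f[5] = 20  (first piece 1, then f[4]=16)
f[6] = max(4+20, 34+0) = 34
f[7] = max(4+34, 34+4, 19+0) = 38
f[8] = max(4+38, 34+8, 19+4, 30+0) = 42
f[9] = max(4+42, 34+12, 19+8, 30+4) = 46
f[10] = max(4+46, 34+16, 19+12, 30+8) = 50
One optimal cutting: 6 + 1 + 1 + 1 + 1 → €50.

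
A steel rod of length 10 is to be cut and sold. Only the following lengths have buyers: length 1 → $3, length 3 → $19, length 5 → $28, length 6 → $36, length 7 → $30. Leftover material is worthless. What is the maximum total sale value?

Consider every possible first cut. r[k] is the best of p[i]+r[k−i] over all sellable i≤k.
r[1] = 3
r[2] = 6  (first piece 1, then r[1]=3)
r[3] = max(3+6, 19+0) = 19
r[4] = max(3+19, 19+3) = 22
r[5] = max(3+22, 19+6, 28+0) = 28
r[6] = max(3+28, 19+19, 28+3, 36+0) = 38
r[7] = max(3+38, 19+22, 28+6, 36+3, 30+0) = 41
r[8] = max(3+41, 19+28, 28+19, 36+6, 30+3) = 47
r[9] = max(3+47, 19+38, 28+22, 36+19, 30+6) = 57
r[10] = max(3+57, 19+41, 28+28, 36+22, 30+19) = 60
One optimal cutting: 3 + 3 + 3 + 1 → $60.

60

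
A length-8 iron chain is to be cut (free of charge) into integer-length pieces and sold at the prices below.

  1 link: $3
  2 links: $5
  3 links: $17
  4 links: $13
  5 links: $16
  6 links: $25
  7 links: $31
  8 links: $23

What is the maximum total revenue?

Let best[k] be the best obtainable value from length k. For each k, try every first piece i and keep the best of price[i] + best[k−i].
best[1] = 3
best[2] = 6  (first piece 1, then best[1]=3)
best[3] = 17
best[4] = 20  (first piece 1, then best[3]=17)
best[5] = 23  (first piece 1, then best[4]=20)
best[6] = 34  (first piece 3, then best[3]=17)
best[7] = 37  (first piece 1, then best[6]=34)
best[8] = 40  (first piece 1, then best[7]=37)
One optimal cutting: 3 + 3 + 1 + 1 → $17 + $17 + $3 + $3 = $40.

40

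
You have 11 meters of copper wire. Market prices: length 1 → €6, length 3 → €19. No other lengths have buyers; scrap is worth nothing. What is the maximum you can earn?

69

Build r[k] bottom-up: r[k] = max over allowed piece i of (p[i] + r[k−i]).
r[1] = 6
r[2] = 12  (first piece 1, then r[1]=6)
r[3] = max(6+12, 19+0) = 19
r[4] = max(6+19, 19+6) = 25
r[5] = max(6+25, 19+12) = 31
r[6] = max(6+31, 19+19) = 38
r[7] = max(6+38, 19+25) = 44
r[8] = max(6+44, 19+31) = 50
r[9] = max(6+50, 19+38) = 57
r[10] = max(6+57, 19+44) = 63
r[11] = max(6+63, 19+50) = 69
One optimal cutting: 3 + 3 + 3 + 1 + 1 → €69.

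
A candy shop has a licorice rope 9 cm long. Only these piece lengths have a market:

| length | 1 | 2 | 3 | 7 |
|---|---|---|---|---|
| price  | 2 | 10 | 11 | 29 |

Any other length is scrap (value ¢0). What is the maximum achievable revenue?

42

Build f[k] bottom-up: f[k] = max over allowed piece i of (p[i] + f[k−i]).
f[1] = 2
f[2] = 10
f[3] = 12  (first piece 1, then f[2]=10)
f[4] = 20  (first piece 2, then f[2]=10)
f[5] = 22  (first piece 1, then f[4]=20)
f[6] = 30  (first piece 2, then f[4]=20)
f[7] = 32  (first piece 1, then f[6]=30)
f[8] = 40  (first piece 2, then f[6]=30)
f[9] = 42  (first piece 1, then f[8]=40)
One optimal cutting: 2 + 2 + 2 + 2 + 1 → ¢42.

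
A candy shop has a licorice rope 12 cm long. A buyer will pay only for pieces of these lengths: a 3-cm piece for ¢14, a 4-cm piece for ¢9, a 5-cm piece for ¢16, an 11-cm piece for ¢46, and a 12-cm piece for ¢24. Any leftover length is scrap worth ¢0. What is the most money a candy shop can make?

56

Build best[k] bottom-up: best[k] = max over allowed piece i of (p[i] + best[k−i]).
best[1] = 0
best[2] = 0
best[3] = 14
best[4] = max(14+0, 9+0) = 14
best[5] = max(14+0, 9+0, 16+0) = 16
best[6] = max(14+14, 9+0, 16+0) = 28
best[7] = max(14+14, 9+14, 16+0) = 28
best[8] = max(14+16, 9+14, 16+14) = 30
best[9] = max(14+28, 9+16, 16+14) = 42
best[10] = max(14+28, 9+28, 16+16) = 42
best[11] = max(14+30, 9+28, 16+28, 46+0) = 46
best[12] = max(14+42, 9+30, 16+28, 46+0, 24+0) = 56
One optimal cutting: 3 + 3 + 3 + 3 → ¢56.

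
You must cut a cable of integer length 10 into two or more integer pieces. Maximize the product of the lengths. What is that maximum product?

36

Fill m[k] for k=2..10: at each k try every first piece i and multiply by the better of (k−i) uncut or m[k−i].
m[2] = 1×max(1,0) = 1×1 = 1
m[3] = max(1×2, 2×1) = 2
m[4] = max(1×3, 2×2, 3×1) = 4
m[5] = max(1×4, 2×3, 3×2, 4×1) = 6
m[6] = max(1×6, 2×4, 3×3, 4×2, 5×1) = 9
m[7] = max(1×9, 2×6, 3×4, 4×3, 5×2, 6×1) = 12
m[8] = max(1×12, 2×9, 3×6, …, 6×2, 7×1) = 18
m[9] = max(1×18, 2×12, 3×9, …, 7×2, 8×1) = 27
m[10] = max(1×27, 2×18, 3×12, …, 8×2, 9×1) = 36
One optimal split: 3 + 3 + 2 + 2; product 3×3×2×2 = 36.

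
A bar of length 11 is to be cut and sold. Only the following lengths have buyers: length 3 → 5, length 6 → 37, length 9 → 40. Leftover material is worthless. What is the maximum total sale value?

42

Build f[k] bottom-up: f[k] = max over allowed piece i of (p[i] + f[k−i]).
f[1] = 0
f[2] = 0
f[3] = 5
f[4] = 5
f[5] = 5
f[6] = 37
f[7] = 37
f[8] = 37
f[9] = 42  (first piece 3, then f[6]=37)
f[10] = 42
f[11] = 42
One optimal cutting: pieces 6 + 3 with 2 cm of scrap → 42.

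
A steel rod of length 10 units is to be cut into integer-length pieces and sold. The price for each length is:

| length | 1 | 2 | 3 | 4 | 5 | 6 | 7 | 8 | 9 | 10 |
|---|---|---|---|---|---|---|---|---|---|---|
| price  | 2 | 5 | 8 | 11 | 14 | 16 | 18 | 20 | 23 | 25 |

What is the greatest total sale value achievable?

28

Consider every possible first cut. v[k] is the best of p[i]+v[k−i] over all sellable i≤k.
v[1] = 2
v[2] = max(2+2, 5+0) = 5
v[3] = max(2+5, 5+2, 8+0) = 8
v[4] = max(2+8, 5+5, 8+2, 11+0) = 11
v[5] = max(2+11, 5+8, 8+5, 11+2, 14+0) = 14
v[6] = max(2+14, 5+11, 8+8, 11+5, 14+2, 16+0) = 16
v[7] = max(2+16, 5+14, 8+11, …, 16+2, 18+0) = 19
v[8] = max(2+19, 5+16, 8+14, …, 18+2, 20+0) = 22
v[9] = max(2+22, 5+19, 8+16, …, 20+2, 23+0) = 25
v[10] = max(2+25, 5+22, 8+19, …, 23+2, 25+0) = 28
One optimal cutting: 5 + 5 → $14 + $14 = $28.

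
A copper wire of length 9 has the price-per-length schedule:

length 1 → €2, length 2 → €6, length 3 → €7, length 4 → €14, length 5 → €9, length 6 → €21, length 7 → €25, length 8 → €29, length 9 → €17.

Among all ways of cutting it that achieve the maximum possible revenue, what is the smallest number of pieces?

Let r[k] be the best obtainable value from length k. For each k, try every first piece i and keep the best of price[i] + r[k−i].
r[1] = 2
r[2] = 6
r[3] = 8  (first piece 1, then r[2]=6)
r[4] = 14
r[5] = 16  (first piece 1, then r[4]=14)
r[6] = 21
r[7] = 25
r[8] = 29
r[9] = 31  (first piece 1, then r[8]=29)
Maximum revenue is €31.
Now minimize piece count subject to staying optimal: for each k, pieces[k] = 1 + min over i with p[i]+r[k−i]=r[k] of pieces[k−i].
pieces[6] = 1
pieces[7] = 1
pieces[8] = 1
pieces[9] = 2

2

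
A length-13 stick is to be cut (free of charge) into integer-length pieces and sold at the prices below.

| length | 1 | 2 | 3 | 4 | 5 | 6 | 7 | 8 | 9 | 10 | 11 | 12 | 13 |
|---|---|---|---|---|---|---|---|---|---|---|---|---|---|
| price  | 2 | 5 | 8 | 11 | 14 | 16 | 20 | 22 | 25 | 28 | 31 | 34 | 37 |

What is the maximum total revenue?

37

Let r[k] be the best obtainable value from length k. For each k, try every first piece i and keep the best of price[i] + r[k−i].
r[1] = 2
r[2] = max(2+2, 5+0) = 5
r[3] = max(2+5, 5+2, 8+0) = 8
r[4] = max(2+8, 5+5, 8+2, 11+0) = 11
r[5] = max(2+11, 5+8, 8+5, 11+2, 14+0) = 14
r[6] = max(2+14, 5+11, 8+8, 11+5, 14+2, 16+0) = 16
r[7] = max(2+16, 5+14, 8+11, …, 16+2, 20+0) = 20
r[8] = max(2+20, 5+16, 8+14, …, 20+2, 22+0) = 22
r[9] = max(2+22, 5+20, 8+16, …, 22+2, 25+0) = 25
r[10] = max(2+25, 5+22, 8+20, …, 25+2, 28+0) = 28
r[11] = max(2+28, 5+25, 8+22, …, 28+2, 31+0) = 31
r[12] = max(2+31, 5+28, 8+25, …, 31+2, 34+0) = 34
r[13] = max(2+34, 5+31, 8+28, …, 34+2, 37+0) = 37
Best is to sell the whole 13-unit piece uncut for 37.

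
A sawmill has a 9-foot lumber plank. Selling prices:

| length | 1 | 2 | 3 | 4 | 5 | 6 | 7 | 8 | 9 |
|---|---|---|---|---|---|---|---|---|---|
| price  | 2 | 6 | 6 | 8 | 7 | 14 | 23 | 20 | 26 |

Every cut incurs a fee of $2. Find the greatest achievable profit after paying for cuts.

Let r[k] be the best obtainable value from length k. For each k, try every first piece i and keep the best of price[i] + r[k−i] minus the 2 cut fee when i<k.
r[1] = 2
r[2] = max(2+2-2, 6+0) = 6
r[3] = max(2+6-2, 6+2-2, 6+0) = 6
r[4] = max(2+6-2, 6+6-2, 6+2-2, 8+0) = 10
r[5] = max(2+10-2, 6+6-2, 6+6-2, 8+2-2, 7+0) = 10
r[6] = max(2+10-2, 6+10-2, 6+6-2, 8+6-2, 7+2-2, 14+0) = 14
r[7] = max(2+14-2, 6+10-2, 6+10-2, …, 14+2-2, 23+0) = 23
r[8] = max(2+23-2, 6+14-2, 6+10-2, …, 23+2-2, 20+0) = 23
r[9] = max(2+23-2, 6+23-2, 6+14-2, …, 20+2-2, 26+0) = 27
One optimal plan: pieces 7 + 2 (1 cut) → $29 − $2 = $27.

27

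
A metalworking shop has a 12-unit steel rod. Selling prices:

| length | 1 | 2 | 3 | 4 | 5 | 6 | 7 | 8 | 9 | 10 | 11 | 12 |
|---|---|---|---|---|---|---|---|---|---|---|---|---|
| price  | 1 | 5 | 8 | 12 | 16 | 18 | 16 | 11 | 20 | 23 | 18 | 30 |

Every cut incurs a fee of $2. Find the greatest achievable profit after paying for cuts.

Let v[k] be the best obtainable value from length k. For each k, try every first piece i and keep the best of price[i] + v[k−i] minus the 2 cut fee when i<k.
v[1] = 1
v[2] = 5
v[3] = 8
v[4] = 12
v[5] = 16
v[6] = 18
v[7] = 19  (first piece 2, then v[5]=16)
v[8] = 22  (first piece 3, then v[5]=16)
v[9] = 26  (first piece 4, then v[5]=16)
v[10] = 30  (first piece 5, then v[5]=16)
v[11] = 32  (first piece 5, then v[6]=18)
v[12] = 34  (first piece 6, then v[6]=18)
One optimal plan: pieces 6 + 6 (1 cut) → $36 − $2 = $34.

34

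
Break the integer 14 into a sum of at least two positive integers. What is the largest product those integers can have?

Let prod[k] be the best product for length k (with at least one cut). For each first piece i, the rest contributes max(k−i, prod[k−i]).
Small cases: prod[2]=1, prod[3]=2, prod[4]=4, prod[5]=6, prod[6]=9, prod[7]=12, prod[8]=18, prod[9]=27.
prod[10] = 2×max(8,18) = 2×18 = 36
prod[11] = 2×max(9,27) = 2×27 = 54
prod[12] = 3×max(9,27) = 3×27 = 81
prod[13] = 2×max(11,54) = 2×54 = 108
prod[14] = 2×max(12,81) = 2×81 = 162
One optimal split: 3 + 3 + 3 + 3 + 2; product 3×3×3×3×2 = 162.

162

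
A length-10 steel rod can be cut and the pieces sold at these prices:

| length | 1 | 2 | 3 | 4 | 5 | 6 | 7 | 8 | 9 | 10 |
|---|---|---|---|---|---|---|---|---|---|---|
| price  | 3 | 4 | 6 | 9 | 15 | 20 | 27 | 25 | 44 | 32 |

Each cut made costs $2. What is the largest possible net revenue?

Consider every possible first cut. v[k] is the best of p[i]+v[k−i] over all sellable i≤k, charging 2 whenever i<k.
v[1] = 3
v[2] = 4  (first piece 1, then v[1]=3)
v[3] = 6
v[4] = 9
v[5] = 15
v[6] = 20
v[7] = 27
v[8] = 28  (first piece 1, then v[7]=27)
v[9] = 44
v[10] = 45  (first piece 1, then v[9]=44)
One optimal plan: pieces 9 + 1 (1 cut) → $47 − $2 = $45.

45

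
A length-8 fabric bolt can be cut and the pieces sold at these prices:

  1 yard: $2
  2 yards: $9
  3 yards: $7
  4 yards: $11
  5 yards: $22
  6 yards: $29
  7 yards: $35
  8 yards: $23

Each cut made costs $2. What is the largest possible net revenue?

36

Consider every possible first cut. net[k] is the best of p[i]+net[k−i] over all sellable i≤k, charging 2 whenever i<k.
net[1] = 2
net[2] = max(2+2-2, 9+0) = 9
net[3] = max(2+9-2, 9+2-2, 7+0) = 9
net[4] = max(2+9-2, 9+9-2, 7+2-2, 11+0) = 16
net[5] = max(2+16-2, 9+9-2, 7+9-2, 11+2-2, 22+0) = 22
net[6] = max(2+22-2, 9+16-2, 7+9-2, 11+9-2, 22+2-2, 29+0) = 29
net[7] = max(2+29-2, 9+22-2, 7+16-2, …, 29+2-2, 35+0) = 35
net[8] = max(2+35-2, 9+29-2, 7+22-2, …, 35+2-2, 23+0) = 36
One optimal plan: pieces 6 + 2 (1 cut) → $38 − $2 = $36.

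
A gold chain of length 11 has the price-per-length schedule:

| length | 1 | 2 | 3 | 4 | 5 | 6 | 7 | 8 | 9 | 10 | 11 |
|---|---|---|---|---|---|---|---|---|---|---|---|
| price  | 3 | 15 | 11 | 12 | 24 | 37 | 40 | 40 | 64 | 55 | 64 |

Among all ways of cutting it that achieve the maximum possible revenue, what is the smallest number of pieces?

Let r[k] be the best obtainable value from length k. For each k, try every first piece i and keep the best of price[i] + r[k−i].
r[1] = 3
r[2] = max(3+3, 15+0) = 15
r[3] = max(3+15, 15+3, 11+0) = 18
r[4] = max(3+18, 15+15, 11+3, 12+0) = 30
r[5] = max(3+30, 15+18, 11+15, 12+3, 24+0) = 33
r[6] = max(3+33, 15+30, 11+18, 12+15, 24+3, 37+0) = 45
r[7] = max(3+45, 15+33, 11+30, …, 37+3, 40+0) = 48
r[8] = max(3+48, 15+45, 11+33, …, 40+3, 40+0) = 60
r[9] = max(3+60, 15+48, 11+45, …, 40+3, 64+0) = 64
r[10] = max(3+64, 15+60, 11+48, …, 64+3, 55+0) = 75
r[11] = max(3+75, 15+64, 11+60, …, 55+3, 64+0) = 79
Maximum revenue is $79.
Now minimize piece count subject to staying optimal: for each k, pieces[k] = 1 + min over i with p[i]+r[k−i]=r[k] of pieces[k−i].
pieces[8] = 4
pieces[9] = 1
pieces[10] = 5
pieces[11] = 2

2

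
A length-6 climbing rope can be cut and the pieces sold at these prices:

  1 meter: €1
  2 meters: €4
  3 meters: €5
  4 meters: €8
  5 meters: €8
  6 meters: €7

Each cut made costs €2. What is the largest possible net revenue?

Build net[k] bottom-up: net[k] = max over allowed piece i of (p[i] + net[k−i]) − 2 per cut.
net[1] = 1
net[2] = 4
net[3] = 5
net[4] = 8
net[5] = 8
net[6] = 10  (first piece 2, then net[4]=8)
One optimal plan: pieces 4 + 2 (1 cut) → €12 − €2 = €10.

10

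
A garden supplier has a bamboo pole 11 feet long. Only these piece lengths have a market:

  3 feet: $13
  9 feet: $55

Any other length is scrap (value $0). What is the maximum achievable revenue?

55

Let r[k] be the best obtainable value from length k. For each k, try every first piece i and keep the best of price[i] + r[k−i].
r[1] = 0
r[2] = 0
r[3] = 13
r[4] = 13
r[5] = 13
r[6] = 26  (first piece 3, then r[3]=13)
r[7] = 26
r[8] = 26
r[9] = max(13+26, 55+0) = 55
r[10] = max(13+26, 55+0) = 55
r[11] = max(13+26, 55+0) = 55
One optimal cutting: pieces 9 with 2 feet of scrap → $55.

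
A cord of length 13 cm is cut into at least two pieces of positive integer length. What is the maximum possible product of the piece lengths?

108

Define f[k] = max over 1≤i<k of i · max(k−i, f[k−i]); the inner max lets the remainder stay uncut if that's better.
f[2] = 1·max(1,0) = 1·1 = 1
f[3] = max(1·2, 2·1) = 2
f[4] = max(1·3, 2·2, 3·1) = 4
f[5] = max(1·4, 2·3, 3·2, 4·1) = 6
f[6] = max(1·6, 2·4, 3·3, 4·2, 5·1) = 9
f[7] = max(1·9, 2·6, 3·4, 4·3, 5·2, 6·1) = 12
f[8] = max(1·12, 2·9, 3·6, …, 6·2, 7·1) = 18
f[9] = max(1·18, 2·12, 3·9, …, 7·2, 8·1) = 27
f[10] = max(1·27, 2·18, 3·12, …, 8·2, 9·1) = 36
f[11] = max(1·36, 2·27, 3·18, …, 9·2, 10·1) = 54
f[12] = max(1·54, 2·36, 3·27, …, 10·2, 11·1) = 81
f[13] = max(1·81, 2·54, 3·36, …, 11·2, 12·1) = 108
One optimal split: 3 + 3 + 3 + 2 + 2; product 3·3·3·2·2 = 108.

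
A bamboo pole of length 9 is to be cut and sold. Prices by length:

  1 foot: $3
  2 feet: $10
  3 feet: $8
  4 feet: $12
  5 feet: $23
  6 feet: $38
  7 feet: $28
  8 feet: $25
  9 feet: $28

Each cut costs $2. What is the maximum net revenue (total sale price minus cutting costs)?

47

Let v[k] be the best obtainable value from length k. For each k, try every first piece i and keep the best of price[i] + v[k−i] minus the 2 cut fee when i<k.
v[1] = 3
v[2] = 10
v[3] = 11  (first piece 1, then v[2]=10)
v[4] = 18  (first piece 2, then v[2]=10)
v[5] = 23
v[6] = 38
v[7] = 39  (first piece 1, then v[6]=38)
v[8] = 46  (first piece 2, then v[6]=38)
v[9] = 47  (first piece 1, then v[8]=46)
One optimal plan: pieces 6 + 2 + 1 (2 cuts) → $51 − $4 = $47.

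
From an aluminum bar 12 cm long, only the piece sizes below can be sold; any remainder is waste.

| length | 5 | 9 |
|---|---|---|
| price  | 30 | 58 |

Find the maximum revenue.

60

Build r[k] bottom-up: r[k] = max over allowed piece i of (p[i] + r[k−i]).
r[1] = 0
r[2] = 0
r[3] = 0
r[4] = 0
r[5] = 30
r[6] = 30
r[7] = 30
r[8] = 30
r[9] = 58
r[10] = 60  (first piece 5, then r[5]=30)
r[11] = 60
r[12] = 60
One optimal cutting: pieces 5 + 5 with 2 cm of scrap → $60.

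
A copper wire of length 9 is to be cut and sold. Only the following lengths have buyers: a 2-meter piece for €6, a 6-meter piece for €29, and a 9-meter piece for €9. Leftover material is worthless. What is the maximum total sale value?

Let best[k] be the best obtainable value from length k. For each k, try every first piece i and keep the best of price[i] + best[k−i].
best[1] = 0
best[2] = 6
best[3] = 6
best[4] = 12  (first piece 2, then best[2]=6)
best[5] = 12
best[6] = max(6+12, 29+0) = 29
best[7] = max(6+12, 29+0) = 29
best[8] = max(6+29, 29+6) = 35
best[9] = max(6+29, 29+6, 9+0) = 35
One optimal cutting: pieces 6 + 2 with 1 meter of scrap → €35.

35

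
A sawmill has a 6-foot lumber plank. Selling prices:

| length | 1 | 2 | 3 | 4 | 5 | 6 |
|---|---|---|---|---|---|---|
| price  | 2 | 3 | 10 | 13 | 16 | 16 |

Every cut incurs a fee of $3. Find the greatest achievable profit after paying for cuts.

Consider every possible first cut. r[k] is the best of p[i]+r[k−i] over all sellable i≤k, charging 3 whenever i<k.
r[1] = 2
r[2] = 3
r[3] = 10
r[4] = 13
r[5] = 16
r[6] = 17  (first piece 3, then r[3]=10)
One optimal plan: pieces 3 + 3 (1 cut) → $20 − $3 = $17.

17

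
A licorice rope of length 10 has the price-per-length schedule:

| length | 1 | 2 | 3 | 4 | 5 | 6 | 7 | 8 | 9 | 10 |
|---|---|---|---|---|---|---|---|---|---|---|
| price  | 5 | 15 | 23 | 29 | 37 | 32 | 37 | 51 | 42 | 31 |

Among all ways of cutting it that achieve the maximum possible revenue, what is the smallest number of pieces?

4

Let r[k] be the best obtainable value from length k. For each k, try every first piece i and keep the best of price[i] + r[k−i].
r[1] = 5
r[2] = max(5+5, 15+0) = 15
r[3] = max(5+15, 15+5, 23+0) = 23
r[4] = max(5+23, 15+15, 23+5, 29+0) = 30
r[5] = max(5+30, 15+23, 23+15, 29+5, 37+0) = 38
r[6] = max(5+38, 15+30, 23+23, 29+15, 37+5, 32+0) = 46
r[7] = max(5+46, 15+38, 23+30, …, 32+5, 37+0) = 53
r[8] = max(5+53, 15+46, 23+38, …, 37+5, 51+0) = 61
r[9] = max(5+61, 15+53, 23+46, …, 51+5, 42+0) = 69
r[10] = max(5+69, 15+61, 23+53, …, 42+5, 31+0) = 76
Maximum revenue is ¢76.
Now minimize piece count subject to staying optimal: for each k, pieces[k] = 1 + min over i with p[i]+r[k−i]=r[k] of pieces[k−i].
pieces[7] = 3
pieces[8] = 3
pieces[9] = 3
pieces[10] = 4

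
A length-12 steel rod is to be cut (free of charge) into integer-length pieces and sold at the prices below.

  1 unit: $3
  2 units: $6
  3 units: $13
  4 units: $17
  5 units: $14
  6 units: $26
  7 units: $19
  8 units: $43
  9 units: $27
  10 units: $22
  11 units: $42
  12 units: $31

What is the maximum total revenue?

Let best[k] be the best obtainable value from length k. For each k, try every first piece i and keep the best of price[i] + best[k−i].
best[1] = 3
best[2] = 6  (first piece 1, then best[1]=3)
best[3] = 13
best[4] = 17
best[5] = 20  (first piece 1, then best[4]=17)
best[6] = 26  (first piece 3, then best[3]=13)
best[7] = 30  (first piece 3, then best[4]=17)
best[8] = 43
best[9] = 46  (first piece 1, then best[8]=43)
best[10] = 49  (first piece 1, then best[9]=46)
best[11] = 56  (first piece 3, then best[8]=43)
best[12] = 60  (first piece 4, then best[8]=43)
One optimal cutting: 8 + 4 → $43 + $17 = $60.

60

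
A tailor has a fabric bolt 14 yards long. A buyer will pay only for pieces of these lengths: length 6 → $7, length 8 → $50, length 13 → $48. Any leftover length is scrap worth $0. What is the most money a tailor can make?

Let f[k] be the best obtainable value from length k. For each k, try every first piece i and keep the best of price[i] + f[k−i].
f[1] = 0
f[2] = 0
f[3] = 0
f[4] = 0
f[5] = 0
f[6] = 7
f[7] = 7
f[8] = 50
f[9] = 50
f[10] = 50
f[11] = 50
f[12] = 50
f[13] = 50
f[14] = 57  (first piece 6, then f[8]=50)
One optimal cutting: 8 + 6 → $57.

57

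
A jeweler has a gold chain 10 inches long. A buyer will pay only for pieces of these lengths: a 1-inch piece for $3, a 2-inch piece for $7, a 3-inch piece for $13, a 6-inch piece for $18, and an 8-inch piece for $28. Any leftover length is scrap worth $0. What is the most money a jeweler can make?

Let f[k] be the best obtainable value from length k. For each k, try every first piece i and keep the best of price[i] + f[k−i].
f[1] = 3
f[2] = 7
f[3] = 13
f[4] = 16  (first piece 1, then f[3]=13)
f[5] = 20  (first piece 2, then f[3]=13)
f[6] = 26  (first piece 3, then f[3]=13)
f[7] = 29  (first piece 1, then f[6]=26)
f[8] = 33  (first piece 2, then f[6]=26)
f[9] = 39  (first piece 3, then f[6]=26)
f[10] = 42  (first piece 1, then f[9]=39)
One optimal cutting: 3 + 3 + 3 + 1 → $42.

42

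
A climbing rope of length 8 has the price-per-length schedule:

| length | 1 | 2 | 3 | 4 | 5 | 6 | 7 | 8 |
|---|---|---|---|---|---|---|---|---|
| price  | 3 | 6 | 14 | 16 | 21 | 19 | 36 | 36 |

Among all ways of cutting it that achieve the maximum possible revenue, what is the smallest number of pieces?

Let r[k] be the best obtainable value from length k. For each k, try every first piece i and keep the best of price[i] + r[k−i].
r[1] = 3
r[2] = 6  (first piece 1, then r[1]=3)
r[3] = 14
r[4] = 17  (first piece 1, then r[3]=14)
r[5] = 21
r[6] = 28  (first piece 3, then r[3]=14)
r[7] = 36
r[8] = 39  (first piece 1, then r[7]=36)
Maximum revenue is €39.
Now minimize piece count subject to staying optimal: for each k, pieces[k] = 1 + min over i with p[i]+r[k−i]=r[k] of pieces[k−i].
pieces[5] = 1
pieces[6] = 2
pieces[7] = 1
pieces[8] = 2

2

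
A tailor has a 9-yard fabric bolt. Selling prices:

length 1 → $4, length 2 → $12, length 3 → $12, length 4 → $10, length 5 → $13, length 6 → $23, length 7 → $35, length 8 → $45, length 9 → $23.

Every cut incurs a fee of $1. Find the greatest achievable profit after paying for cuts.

Build net[k] bottom-up: net[k] = max over allowed piece i of (p[i] + net[k−i]) − 1 per cut.
net[1] = 4
net[2] = max(4+4-1, 12+0) = 12
net[3] = max(4+12-1, 12+4-1, 12+0) = 15
net[4] = max(4+15-1, 12+12-1, 12+4-1, 10+0) = 23
net[5] = max(4+23-1, 12+15-1, 12+12-1, 10+4-1, 13+0) = 26
net[6] = max(4+26-1, 12+23-1, 12+15-1, 10+12-1, 13+4-1, 23+0) = 34
net[7] = max(4+34-1, 12+26-1, 12+23-1, …, 23+4-1, 35+0) = 37
net[8] = max(4+37-1, 12+34-1, 12+26-1, …, 35+4-1, 45+0) = 45
net[9] = max(4+45-1, 12+37-1, 12+34-1, …, 45+4-1, 23+0) = 48
One optimal plan: pieces 2 + 2 + 2 + 2 + 1 (4 cuts) → $52 − $4 = $48.

48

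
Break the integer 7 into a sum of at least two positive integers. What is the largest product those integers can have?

Fill prod[k] for k=2..7: at each k try every first piece i and multiply by the better of (k−i) uncut or prod[k−i].
prod[2] = 1×max(1,0) = 1×1 = 1
prod[3] = 1×max(2,1) = 1×2 = 2
prod[4] = 2×max(2,1) = 2×2 = 4
prod[5] = 2×max(3,2) = 2×3 = 6
prod[6] = 3×max(3,2) = 3×3 = 9
prod[7] = 2×max(5,6) = 2×6 = 12
One optimal split: 3 + 2 + 2; product 3×2×2 = 12.

12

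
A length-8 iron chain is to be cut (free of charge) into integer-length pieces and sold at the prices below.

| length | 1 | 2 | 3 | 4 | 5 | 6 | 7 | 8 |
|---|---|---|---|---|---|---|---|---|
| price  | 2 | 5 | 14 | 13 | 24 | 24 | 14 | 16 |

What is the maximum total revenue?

Consider every possible first cut. R[k] is the best of p[i]+R[k−i] over all sellable i≤k.
R[1] = 2
R[2] = max(2+2, 5+0) = 5
R[3] = max(2+5, 5+2, 14+0) = 14
R[4] = max(2+14, 5+5, 14+2, 13+0) = 16
R[5] = max(2+16, 5+14, 14+5, 13+2, 24+0) = 24
R[6] = max(2+24, 5+16, 14+14, 13+5, 24+2, 24+0) = 28
R[7] = max(2+28, 5+24, 14+16, …, 24+2, 14+0) = 30
R[8] = max(2+30, 5+28, 14+24, …, 14+2, 16+0) = 38
One optimal cutting: 5 + 3 → $24 + $14 = $38.

38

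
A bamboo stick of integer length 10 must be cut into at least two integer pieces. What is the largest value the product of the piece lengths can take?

36

Fill prod[k] for k=2..10: at each k try every first piece i and multiply by the better of (k−i) uncut or prod[k−i].
prod[2] = 1*max(1,0) = 1*1 = 1
prod[3] = 1*max(2,1) = 1*2 = 2
prod[4] = 2*max(2,1) = 2*2 = 4
prod[5] = 2*max(3,2) = 2*3 = 6
prod[6] = 3*max(3,2) = 3*3 = 9
prod[7] = 2*max(5,6) = 2*6 = 12
prod[8] = 2*max(6,9) = 2*9 = 18
prod[9] = 3*max(6,9) = 3*9 = 27
prod[10] = 2*max(8,18) = 2*18 = 36
One optimal split: 3 + 3 + 2 + 2; product 3*3*2*2 = 36.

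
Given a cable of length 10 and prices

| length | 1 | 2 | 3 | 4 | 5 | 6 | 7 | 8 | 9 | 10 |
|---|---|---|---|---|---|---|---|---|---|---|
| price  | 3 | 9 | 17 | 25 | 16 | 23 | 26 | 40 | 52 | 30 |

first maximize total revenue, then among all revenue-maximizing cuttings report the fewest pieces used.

Let r[k] be the best obtainable value from length k. For each k, try every first piece i and keep the best of price[i] + r[k−i].
r[1] = 3
r[2] = 9
r[3] = 17
r[4] = 25
r[5] = 28  (first piece 1, then r[4]=25)
r[6] = 34  (first piece 2, then r[4]=25)
r[7] = 42  (first piece 3, then r[4]=25)
r[8] = 50  (first piece 4, then r[4]=25)
r[9] = 53  (first piece 1, then r[8]=50)
r[10] = 59  (first piece 2, then r[8]=50)
Maximum revenue is $59.
Now minimize piece count subject to staying optimal: for each k, pieces[k] = 1 + min over i with p[i]+r[k−i]=r[k] of pieces[k−i].
pieces[7] = 2
pieces[8] = 2
pieces[9] = 3
pieces[10] = 3

3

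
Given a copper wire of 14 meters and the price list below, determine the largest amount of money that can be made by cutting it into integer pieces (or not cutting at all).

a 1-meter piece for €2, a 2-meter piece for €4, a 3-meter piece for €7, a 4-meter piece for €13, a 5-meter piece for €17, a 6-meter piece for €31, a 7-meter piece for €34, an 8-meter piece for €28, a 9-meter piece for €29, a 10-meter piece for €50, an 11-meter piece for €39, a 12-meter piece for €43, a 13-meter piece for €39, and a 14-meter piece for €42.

Let r[k] be the best obtainable value from length k. For each k, try every first piece i and keep the best of price[i] + r[k−i].
r[1] = 2
r[2] = max(2+2, 4+0) = 4
r[3] = max(2+4, 4+2, 7+0) = 7
r[4] = max(2+7, 4+4, 7+2, 13+0) = 13
r[5] = max(2+13, 4+7, 7+4, 13+2, 17+0) = 17
r[6] = max(2+17, 4+13, 7+7, 13+4, 17+2, 31+0) = 31
r[7] = max(2+31, 4+17, 7+13, …, 31+2, 34+0) = 34
r[8] = max(2+34, 4+31, 7+17, …, 34+2, 28+0) = 36
r[9] = max(2+36, 4+34, 7+31, …, 28+2, 29+0) = 38
r[10] = max(2+38, 4+36, 7+34, …, 29+2, 50+0) = 50
r[11] = max(2+50, 4+38, 7+36, …, 50+2, 39+0) = 52
r[12] = max(2+52, 4+50, 7+38, …, 39+2, 43+0) = 62
r[13] = max(2+62, 4+52, 7+50, …, 43+2, 39+0) = 65
r[14] = max(2+65, 4+62, 7+52, …, 39+2, 42+0) = 68
One optimal cutting: 7 + 7 → €34 + €34 = €68.

68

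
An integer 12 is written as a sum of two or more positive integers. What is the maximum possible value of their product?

Fill P[k] for k=2..12: at each k try every first piece i and multiply by the better of (k−i) uncut or P[k−i].
P[2] = 1·max(1,0) = 1·1 = 1
P[3] = 1·max(2,1) = 1·2 = 2
P[4] = 2·max(2,1) = 2·2 = 4
P[5] = 2·max(3,2) = 2·3 = 6
P[6] = 3·max(3,2) = 3·3 = 9
P[7] = 2·max(5,6) = 2·6 = 12
P[8] = 2·max(6,9) = 2·9 = 18
P[9] = 3·max(6,9) = 3·9 = 27
P[10] = 2·max(8,18) = 2·18 = 36
P[11] = 2·max(9,27) = 2·27 = 54
P[12] = 3·max(9,27) = 3·27 = 81
One optimal split: 3 + 3 + 3 + 3; product 3·3·3·3 = 81.

81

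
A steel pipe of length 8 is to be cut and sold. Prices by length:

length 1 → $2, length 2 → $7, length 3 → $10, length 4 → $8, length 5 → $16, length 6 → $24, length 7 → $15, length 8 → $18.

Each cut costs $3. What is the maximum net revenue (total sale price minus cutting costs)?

28

Let net[k] be the best obtainable value from length k. For each k, try every first piece i and keep the best of price[i] + net[k−i] minus the 3 cut fee when i<k.
net[1] = 2
net[2] = max(2+2-3, 7+0) = 7
net[3] = max(2+7-3, 7+2-3, 10+0) = 10
net[4] = max(2+10-3, 7+7-3, 10+2-3, 8+0) = 11
net[5] = max(2+11-3, 7+10-3, 10+7-3, 8+2-3, 16+0) = 16
net[6] = max(2+16-3, 7+11-3, 10+10-3, 8+7-3, 16+2-3, 24+0) = 24
net[7] = max(2+24-3, 7+16-3, 10+11-3, …, 24+2-3, 15+0) = 23
net[8] = max(2+23-3, 7+24-3, 10+16-3, …, 15+2-3, 18+0) = 28
One optimal plan: pieces 6 + 2 (1 cut) → $31 − $3 = $28.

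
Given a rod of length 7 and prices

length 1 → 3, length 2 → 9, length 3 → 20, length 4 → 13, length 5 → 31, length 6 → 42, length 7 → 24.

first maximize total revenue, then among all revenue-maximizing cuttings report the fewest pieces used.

Build r[k] bottom-up: r[k] = max over allowed piece i of (p[i] + r[k−i]).
r[1] = 3
r[2] = 9
r[3] = 20
r[4] = 23  (first piece 1, then r[3]=20)
r[5] = 31
r[6] = 42
r[7] = 45  (first piece 1, then r[6]=42)
Maximum revenue is 45.
Now minimize piece count subject to staying optimal: for each k, pieces[k] = 1 + min over i with p[i]+r[k−i]=r[k] of pieces[k−i].
pieces[4] = 2
pieces[5] = 1
pieces[6] = 1
pieces[7] = 2

2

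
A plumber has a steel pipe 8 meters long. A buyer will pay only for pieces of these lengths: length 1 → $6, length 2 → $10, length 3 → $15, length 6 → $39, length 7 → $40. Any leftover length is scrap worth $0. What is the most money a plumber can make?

51

Consider every possible first cut. best[k] is the best of p[i]+best[k−i] over all sellable i≤k.
best[1] = 6
best[2] = 12  (first piece 1, then best[1]=6)
best[3] = 18  (first piece 1, then best[2]=12)
best[4] = 24  (first piece 1, then best[3]=18)
best[5] = 30  (first piece 1, then best[4]=24)
best[6] = 39
best[7] = 45  (first piece 1, then best[6]=39)
best[8] = 51  (first piece 1, then best[7]=45)
One optimal cutting: 6 + 1 + 1 → $51.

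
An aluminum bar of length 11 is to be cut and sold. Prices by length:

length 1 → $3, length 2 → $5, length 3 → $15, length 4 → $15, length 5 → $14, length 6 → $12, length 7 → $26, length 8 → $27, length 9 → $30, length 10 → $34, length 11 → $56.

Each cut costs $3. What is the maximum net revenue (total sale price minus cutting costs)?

Let v[k] be the best obtainable value from length k. For each k, try every first piece i and keep the best of price[i] + v[k−i] minus the 3 cut fee when i<k.
v[1] = 3
v[2] = max(3+3-3, 5+0) = 5
v[3] = max(3+5-3, 5+3-3, 15+0) = 15
v[4] = max(3+15-3, 5+5-3, 15+3-3, 15+0) = 15
v[5] = max(3+15-3, 5+15-3, 15+5-3, 15+3-3, 14+0) = 17
v[6] = max(3+17-3, 5+15-3, 15+15-3, 15+5-3, 14+3-3, 12+0) = 27
v[7] = max(3+27-3, 5+17-3, 15+15-3, …, 12+3-3, 26+0) = 27
v[8] = max(3+27-3, 5+27-3, 15+17-3, …, 26+3-3, 27+0) = 29
v[9] = max(3+29-3, 5+27-3, 15+27-3, …, 27+3-3, 30+0) = 39
v[10] = max(3+39-3, 5+29-3, 15+27-3, …, 30+3-3, 34+0) = 39
v[11] = max(3+39-3, 5+39-3, 15+29-3, …, 34+3-3, 56+0) = 56
Best is to make no cuts and sell whole for $56.

56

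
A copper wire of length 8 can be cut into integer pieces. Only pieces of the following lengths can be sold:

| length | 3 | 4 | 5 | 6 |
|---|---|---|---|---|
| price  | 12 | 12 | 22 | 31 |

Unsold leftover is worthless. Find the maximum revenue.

Build r[k] bottom-up: r[k] = max over allowed piece i of (p[i] + r[k−i]).
r[1] = 0
r[2] = 0
r[3] = 12
r[4] = max(12+0, 12+0) = 12
r[5] = max(12+0, 12+0, 22+0) = 22
r[6] = max(12+12, 12+0, 22+0, 31+0) = 31
r[7] = max(12+12, 12+12, 22+0, 31+0) = 31
r[8] = max(12+22, 12+12, 22+12, 31+0) = 34
One optimal cutting: 5 + 3 → €34.

34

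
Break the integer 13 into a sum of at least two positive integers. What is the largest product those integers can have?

108

Define m[k] = max over 1≤i<k of i · max(k−i, m[k−i]); the inner max lets the remainder stay uncut if that's better.
m[2] = 1×max(1,0) = 1×1 = 1
m[3] = 1×max(2,1) = 1×2 = 2
m[4] = 2×max(2,1) = 2×2 = 4
m[5] = 2×max(3,2) = 2×3 = 6
m[6] = 3×max(3,2) = 3×3 = 9
m[7] = 2×max(5,6) = 2×6 = 12
m[8] = 2×max(6,9) = 2×9 = 18
m[9] = 3×max(6,9) = 3×9 = 27
m[10] = 2×max(8,18) = 2×18 = 36
m[11] = 2×max(9,27) = 2×27 = 54
m[12] = 3×max(9,27) = 3×27 = 81
m[13] = 2×max(11,54) = 2×54 = 108
One optimal split: 3 + 3 + 3 + 2 + 2; product 3×3×3×2×2 = 108.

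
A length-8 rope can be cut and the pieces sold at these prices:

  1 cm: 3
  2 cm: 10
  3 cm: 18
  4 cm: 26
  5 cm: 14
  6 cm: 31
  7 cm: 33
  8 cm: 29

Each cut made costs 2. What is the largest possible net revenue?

Consider every possible first cut. v[k] is the best of p[i]+v[k−i] over all sellable i≤k, charging 2 whenever i<k.
v[1] = 3
v[2] = 10
v[3] = 18
v[4] = 26
v[5] = 27  (first piece 1, then v[4]=26)
v[6] = 34  (first piece 2, then v[4]=26)
v[7] = 42  (first piece 3, then v[4]=26)
v[8] = 50  (first piece 4, then v[4]=26)
One optimal plan: pieces 4 + 4 (1 cut) → 52 − 2 = 50.

50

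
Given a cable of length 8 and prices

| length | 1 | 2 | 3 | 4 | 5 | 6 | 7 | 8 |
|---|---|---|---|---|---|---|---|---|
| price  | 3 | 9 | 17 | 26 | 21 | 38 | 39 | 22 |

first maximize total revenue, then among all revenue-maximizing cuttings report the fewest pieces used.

Consider every possible first cut. r[k] is the best of p[i]+r[k−i] over all sellable i≤k.
r[1] = 3
r[2] = max(3+3, 9+0) = 9
r[3] = max(3+9, 9+3, 17+0) = 17
r[4] = max(3+17, 9+9, 17+3, 26+0) = 26
r[5] = max(3+26, 9+17, 17+9, 26+3, 21+0) = 29
r[6] = max(3+29, 9+26, 17+17, 26+9, 21+3, 38+0) = 38
r[7] = max(3+38, 9+29, 17+26, …, 38+3, 39+0) = 43
r[8] = max(3+43, 9+38, 17+29, …, 39+3, 22+0) = 52
Maximum revenue is €52.
Now minimize piece count subject to staying optimal: for each k, pieces[k] = 1 + min over i with p[i]+r[k−i]=r[k] of pieces[k−i].
pieces[5] = 2
pieces[6] = 1
pieces[7] = 2
pieces[8] = 2

2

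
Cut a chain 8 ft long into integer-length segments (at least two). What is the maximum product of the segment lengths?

18

Let g[k] be the best product for length k (with at least one cut). For each first piece i, the rest contributes max(k−i, g[k−i]).
g[2] = 1·max(1,0) = 1·1 = 1
g[3] = 1·max(2,1) = 1·2 = 2
g[4] = 2·max(2,1) = 2·2 = 4
g[5] = 2·max(3,2) = 2·3 = 6
g[6] = 3·max(3,2) = 3·3 = 9
g[7] = 2·max(5,6) = 2·6 = 12
g[8] = 2·max(6,9) = 2·9 = 18
One optimal split: 3 + 3 + 2; product 3·3·2 = 18.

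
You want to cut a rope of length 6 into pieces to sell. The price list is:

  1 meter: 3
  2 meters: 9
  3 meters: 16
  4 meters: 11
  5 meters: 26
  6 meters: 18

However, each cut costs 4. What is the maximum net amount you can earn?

28

Consider every possible first cut. net[k] is the best of p[i]+net[k−i] over all sellable i≤k, charging 4 whenever i<k.
net[1] = 3
net[2] = max(3+3-4, 9+0) = 9
net[3] = max(3+9-4, 9+3-4, 16+0) = 16
net[4] = max(3+16-4, 9+9-4, 16+3-4, 11+0) = 15
net[5] = max(3+15-4, 9+16-4, 16+9-4, 11+3-4, 26+0) = 26
net[6] = max(3+26-4, 9+15-4, 16+16-4, 11+9-4, 26+3-4, 18+0) = 28
One optimal plan: pieces 3 + 3 (1 cut) → 32 − 4 = 28.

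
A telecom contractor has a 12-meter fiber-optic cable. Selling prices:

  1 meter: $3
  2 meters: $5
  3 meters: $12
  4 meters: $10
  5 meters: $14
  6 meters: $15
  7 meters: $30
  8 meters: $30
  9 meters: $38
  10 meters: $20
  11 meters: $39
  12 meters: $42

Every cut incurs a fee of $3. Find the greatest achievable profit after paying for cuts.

Build r[k] bottom-up: r[k] = max over allowed piece i of (p[i] + r[k−i]) − 3 per cut.
r[1] = 3
r[2] = 5
r[3] = 12
r[4] = 12  (first piece 1, then r[3]=12)
r[5] = 14  (first piece 2, then r[3]=12)
r[6] = 21  (first piece 3, then r[3]=12)
r[7] = 30
r[8] = 30  (first piece 1, then r[7]=30)
r[9] = 38
r[10] = 39  (first piece 3, then r[7]=30)
r[11] = 40  (first piece 2, then r[9]=38)
r[12] = 47  (first piece 3, then r[9]=38)
One optimal plan: pieces 9 + 3 (1 cut) → $50 − $3 = $47.

47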